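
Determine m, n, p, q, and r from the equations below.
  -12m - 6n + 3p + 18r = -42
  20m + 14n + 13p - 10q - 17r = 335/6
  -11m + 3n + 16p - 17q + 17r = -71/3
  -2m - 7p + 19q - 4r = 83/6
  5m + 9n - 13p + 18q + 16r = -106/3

m = -2/3, n = 4/3, p = 1, q = 1/2, r = -5/2

Row-reduce the augmented matrix:
R1 ← R1 / (-12).
R2 ← R2 − 20·R1.
R3 ← R3 + 11·R1.
R4 ← R4 + 2·R1.
R5 ← R5 − 5·R1.
R2 ← R2 / (4).
R1 ← R1 − 1/2·R2.
R3 ← R3 − 17/2·R2.
R4 ← R4 − 1·R2.
R5 ← R5 − 13/2·R2.
R3 ← R3 / (-25).
R1 ← R1 + 5/2·R3.
R2 ← R2 − 9/2·R3.
R4 ← R4 + 12·R3.
R5 ← R5 + 41·R3.
R4 ← R4 / (973/50).
R1 ← R1 − 33/40·R4.
R2 ← R2 + 347/200·R4.
R3 ← R3 + 17/100·R4.
R5 ← R5 − 682/25·R4.
R5 ← R5 / (83633/1946).
R1 ← R1 + 4125/7784·R5.
R2 ← R2 + 10785/7784·R5.
R3 ← R3 − 4317/3892·R5.
R4 ← R4 − 277/1946·R5.
Reading off the reduced rows gives m = -2/3, n = 4/3, p = 1, q = 1/2, r = -5/2.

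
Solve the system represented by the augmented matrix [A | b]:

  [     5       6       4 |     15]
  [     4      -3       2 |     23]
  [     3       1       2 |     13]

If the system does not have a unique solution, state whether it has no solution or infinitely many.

no solution

Row-reduce:
R1 ← R1 / (5).
R2 ← R2 − 4·R1.
R3 ← R3 − 3·R1.
R2 ← R2 / (-39/5).
R1 ← R1 − 6/5·R2.
R3 ← R3 + 13/5·R2.
Row 3 reduces to 0 = 1/3, a contradiction. The system is inconsistent.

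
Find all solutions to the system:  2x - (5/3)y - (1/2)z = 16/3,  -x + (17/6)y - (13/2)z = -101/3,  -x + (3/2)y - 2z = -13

infinitely many solutions

Row-reduce:
R1 ← R1 / (2).
R2 ← R2 + 1·R1.
R3 ← R3 + 1·R1.
R2 ← R2 / (2).
R1 ← R1 + 5/6·R2.
R3 ← R3 − 2/3·R2.
Rank is 2 with 3 unknowns, leaving z free.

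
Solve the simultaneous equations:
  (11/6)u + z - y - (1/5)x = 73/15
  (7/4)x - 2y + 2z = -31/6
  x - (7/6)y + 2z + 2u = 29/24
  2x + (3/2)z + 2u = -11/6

Row-reduce the augmented matrix:
R1 ← R1 / (-1/5).
R2 ← R2 − 7/4·R1.
R3 ← R3 − 1·R1.
R4 ← R4 − 2·R1.
R2 ← R2 / (-43/4).
R1 ← R1 − 5·R2.
R3 ← R3 + 37/6·R2.
R4 ← R4 + 10·R2.
R3 ← R3 / (5/6).
R2 ← R2 + 1·R3.
R4 ← R4 − 3/2·R3.
R4 ← R4 / (4837/2580).
R1 ← R1 + 220/129·R4.
R2 ← R2 − 186/215·R4.
R3 ← R3 − 3041/1290·R4.
Reading off the reduced rows gives x = -8/3, y = -3/4, z = -1, u = 5/2.

x = -8/3, y = -3/4, z = -1, u = 5/2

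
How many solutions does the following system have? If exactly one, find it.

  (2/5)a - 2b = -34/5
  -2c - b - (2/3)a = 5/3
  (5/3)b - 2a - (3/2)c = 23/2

Row-reduce the augmented matrix:
R1 ← R1 / (2/5).
R2 ← R2 + 2/3·R1.
R3 ← R3 + 2·R1.
R2 ← R2 / (-13/3).
R1 ← R1 + 5·R2.
R3 ← R3 + 25/3·R2.
R3 ← R3 / (61/26).
R1 ← R1 − 30/13·R3.
R2 ← R2 − 6/13·R3.
Reading off the reduced rows gives a = -2, b = 3, c = -5/3.

a = -2, b = 3, c = -5/3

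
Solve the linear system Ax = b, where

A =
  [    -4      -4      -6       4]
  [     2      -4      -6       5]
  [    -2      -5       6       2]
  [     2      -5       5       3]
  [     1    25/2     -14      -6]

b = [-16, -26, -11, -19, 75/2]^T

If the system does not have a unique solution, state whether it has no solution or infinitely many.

Row-reduce:
R1 ← R1 / (-4).
R2 ← R2 − 2·R1.
R3 ← R3 + 2·R1.
R4 ← R4 − 2·R1.
R5 ← R5 − 1·R1.
R2 ← R2 / (-6).
R1 ← R1 − 1·R2.
R3 ← R3 + 3·R2.
R4 ← R4 + 7·R2.
R5 ← R5 − 23/2·R2.
R3 ← R3 / (27/2).
R2 ← R2 − 3/2·R3.
R4 ← R4 − 25/2·R3.
R5 ← R5 + 131/4·R3.
R4 ← R4 / (2/27).
R1 ← R1 − 1/6·R4.
R2 ← R2 + 7/9·R4.
R3 ← R3 + 7/27·R4.
R5 ← R5 + 2/27·R4.
Row 5 reduces to 0 = 2, a contradiction. The system is inconsistent.

no solution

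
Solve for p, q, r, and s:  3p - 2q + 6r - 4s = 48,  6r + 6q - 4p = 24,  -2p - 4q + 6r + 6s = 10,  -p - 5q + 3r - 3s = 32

p = 0, q = -1, r = 5, s = -4

Row-reduce the augmented matrix:
R1 ← R1 / (3).
R2 ← R2 + 4·R1.
R3 ← R3 + 2·R1.
R4 ← R4 + 1·R1.
R2 ← R2 / (10/3).
R1 ← R1 + 2/3·R2.
R3 ← R3 + 16/3·R2.
R4 ← R4 + 17/3·R2.
R3 ← R3 / (162/5).
R1 ← R1 − 24/5·R3.
R2 ← R2 − 21/5·R3.
R4 ← R4 − 144/5·R3.
R4 ← R4 / (-79/9).
R1 ← R1 + 44/27·R4.
R2 ← R2 + 25/27·R4.
R3 ← R3 + 13/81·R4.
Reading off the reduced rows gives p = 0, q = -1, r = 5, s = -4.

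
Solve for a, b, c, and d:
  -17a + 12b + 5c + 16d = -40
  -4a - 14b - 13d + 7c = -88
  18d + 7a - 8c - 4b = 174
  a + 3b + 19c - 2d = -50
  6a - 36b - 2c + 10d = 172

Row-reduce the augmented matrix:
R1 ← R1 / (-17).
R2 ← R2 + 4·R1.
R3 ← R3 − 7·R1.
R4 ← R4 − 1·R1.
R5 ← R5 − 6·R1.
R2 ← R2 / (-286/17).
R1 ← R1 + 12/17·R2.
R3 ← R3 − 16/17·R2.
R4 ← R4 − 63/17·R2.
R5 ← R5 + 540/17·R2.
R3 ← R3 / (-73/13).
R1 ← R1 + 7/13·R3.
R2 ← R2 + 9/26·R3.
R4 ← R4 − 535/26·R3.
R5 ← R5 + 146/13·R3.
R4 ← R4 / (131551/1606).
R1 ← R1 + 2012/803·R4.
R2 ← R2 + 741/1606·R4.
R3 ← R3 + 3382/803·R4.
R5 reduces to 0 = 0, so the extra equation is consistent.
Reading off the reduced rows gives a = 6, b = -2, c = -2, d = 6.

a = 6, b = -2, c = -2, d = 6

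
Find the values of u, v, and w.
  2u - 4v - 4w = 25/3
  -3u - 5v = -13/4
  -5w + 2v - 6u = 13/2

Row-reduce the augmented matrix:
R1 ← R1 / (2).
R2 ← R2 + 3·R1.
R3 ← R3 + 6·R1.
R2 ← R2 / (-11).
R1 ← R1 + 2·R2.
R3 ← R3 + 10·R2.
R3 ← R3 / (-127/11).
R1 ← R1 + 10/11·R3.
R2 ← R2 − 6/11·R3.
Reading off the reduced rows gives u = 2/3, v = 1/4, w = -2.

u = 2/3, v = 1/4, w = -2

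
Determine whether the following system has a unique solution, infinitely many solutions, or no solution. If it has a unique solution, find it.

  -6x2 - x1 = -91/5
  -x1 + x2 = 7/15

x1 = 11/5, x2 = 8/3

Row-reduce the augmented matrix:
R1 ← R1 / (-1).
R2 ← R2 + 1·R1.
R2 ← R2 / (7).
R1 ← R1 − 6·R2.
Reading off the reduced rows gives x1 = 11/5, x2 = 8/3.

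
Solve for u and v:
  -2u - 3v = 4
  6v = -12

u = 1, v = -2

Row-reduce the augmented matrix:
R1 ← R1 / (-2).
R2 ← R2 / (6).
R1 ← R1 − 3/2·R2.
Reading off the reduced rows gives u = 1, v = -2.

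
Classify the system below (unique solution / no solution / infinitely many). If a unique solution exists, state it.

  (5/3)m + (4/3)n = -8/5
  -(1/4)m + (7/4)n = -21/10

Row-reduce the augmented matrix:
R1 ← R1 / (5/3).
R2 ← R2 + 1/4·R1.
R2 ← R2 / (39/20).
R1 ← R1 − 4/5·R2.
Reading off the reduced rows gives m = 0, n = -6/5.

m = 0, n = -6/5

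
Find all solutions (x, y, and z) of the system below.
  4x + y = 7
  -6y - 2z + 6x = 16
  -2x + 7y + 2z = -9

Row-reduce:
R1 ← R1 / (4).
R2 ← R2 − 6·R1.
R3 ← R3 + 2·R1.
R2 ← R2 / (-15/2).
R1 ← R1 − 1/4·R2.
R3 ← R3 − 15/2·R2.
Rank is 2 with 3 unknowns, leaving z free.

infinitely many solutions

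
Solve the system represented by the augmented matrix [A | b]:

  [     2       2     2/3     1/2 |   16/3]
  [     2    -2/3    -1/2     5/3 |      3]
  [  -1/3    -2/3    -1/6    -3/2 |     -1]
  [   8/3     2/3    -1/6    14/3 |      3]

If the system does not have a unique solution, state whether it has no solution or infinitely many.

Row-reduce:
R1 ← R1 / (2).
R2 ← R2 − 2·R1.
R3 ← R3 + 1/3·R1.
R4 ← R4 − 8/3·R1.
R2 ← R2 / (-8/3).
R1 ← R1 − 1·R2.
R3 ← R3 + 1/3·R2.
R4 ← R4 + 2·R2.
R3 ← R3 / (13/144).
R1 ← R1 + 5/48·R3.
R2 ← R2 − 7/16·R3.
R4 ← R4 + 13/72·R3.
Row 4 reduces to 0 = -2, a contradiction. The system is inconsistent.

no solution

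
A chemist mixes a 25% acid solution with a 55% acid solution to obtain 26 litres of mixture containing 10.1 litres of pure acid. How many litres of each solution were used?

litres of solution A: 14, litres of solution B: 12

Let a = litres of solution A, b = litres of solution B.
  b + a = 26
  (1/4)a + (11/20)b = 101/10
From equation 1: a = 26 − b.
Substitute into equation 2 and solve: b = 12.
Then a = 14.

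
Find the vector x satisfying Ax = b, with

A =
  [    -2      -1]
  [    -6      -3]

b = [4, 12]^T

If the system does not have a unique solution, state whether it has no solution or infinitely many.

Row-reduce:
R1 ← R1 / (-2).
R2 ← R2 + 6·R1.
Rank is 1 with 2 unknowns, leaving x_2 free.

infinitely many solutions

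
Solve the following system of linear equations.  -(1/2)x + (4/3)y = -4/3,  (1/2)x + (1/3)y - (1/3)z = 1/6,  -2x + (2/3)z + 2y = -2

Row-reduce:
R1 ← R1 / (-1/2).
R2 ← R2 − 1/2·R1.
R3 ← R3 + 2·R1.
R2 ← R2 / (5/3).
R1 ← R1 + 8/3·R2.
R3 ← R3 + 10/3·R2.
Row 3 reduces to 0 = 1, a contradiction. The system is inconsistent.

no solution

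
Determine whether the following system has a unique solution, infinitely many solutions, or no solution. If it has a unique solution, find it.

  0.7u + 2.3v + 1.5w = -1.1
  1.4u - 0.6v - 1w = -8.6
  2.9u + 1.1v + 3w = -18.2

Row-reduce the augmented matrix:
R1 ← R1 / (7/10).
R2 ← R2 − 7/5·R1.
R3 ← R3 − 29/10·R1.
R2 ← R2 / (-26/5).
R1 ← R1 − 23/7·R2.
R3 ← R3 + 59/7·R2.
R3 ← R3 / (85/26).
R1 ← R1 + 5/13·R3.
R2 ← R2 − 10/13·R3.
Reading off the reduced rows gives u = -6, v = 2, w = -1.

u = -6, v = 2, w = -1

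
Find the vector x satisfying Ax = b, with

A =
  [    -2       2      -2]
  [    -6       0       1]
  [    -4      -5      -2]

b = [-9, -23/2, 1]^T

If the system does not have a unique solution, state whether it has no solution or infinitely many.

Row-reduce the augmented matrix:
R1 ← R1 / (-2).
R2 ← R2 + 6·R1.
R3 ← R3 + 4·R1.
R2 ← R2 / (-6).
R1 ← R1 + 1·R2.
R3 ← R3 + 9·R2.
R3 ← R3 / (-17/2).
R1 ← R1 + 1/6·R3.
R2 ← R2 + 7/6·R3.
Reading off the reduced rows gives x_1 = 2, x_2 = -2, x_3 = 1/2.

x_1 = 2, x_2 = -2, x_3 = 1/2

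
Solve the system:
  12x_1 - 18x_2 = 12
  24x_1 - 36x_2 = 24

Row-reduce:
R1 ← R1 / (12).
R2 ← R2 − 24·R1.
Rank is 1 with 2 unknowns, leaving x_2 free.

infinitely many solutions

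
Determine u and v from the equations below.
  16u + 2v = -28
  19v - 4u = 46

Row-reduce the augmented matrix:
R1 ← R1 / (16).
R2 ← R2 + 4·R1.
R2 ← R2 / (39/2).
R1 ← R1 − 1/8·R2.
Reading off the reduced rows gives u = -2, v = 2.

u = -2, v = 2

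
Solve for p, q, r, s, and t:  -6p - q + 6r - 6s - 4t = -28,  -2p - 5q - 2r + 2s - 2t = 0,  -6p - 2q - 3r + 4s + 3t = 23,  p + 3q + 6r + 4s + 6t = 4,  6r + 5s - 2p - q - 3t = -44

p = 0, q = -2, r = -3, s = -2, t = 6

Row-reduce the augmented matrix:
R1 ← R1 / (-6).
R2 ← R2 + 2·R1.
R3 ← R3 + 6·R1.
R4 ← R4 − 1·R1.
R5 ← R5 + 2·R1.
R2 ← R2 / (-14/3).
R1 ← R1 − 1/6·R2.
R3 ← R3 + 1·R2.
R4 ← R4 − 17/6·R2.
R5 ← R5 + 2/3·R2.
R3 ← R3 / (-57/7).
R1 ← R1 + 8/7·R3.
R2 ← R2 − 6/7·R3.
R4 ← R4 − 32/7·R3.
R5 ← R5 − 32/7·R3.
R4 ← R4 / (602/57).
R1 ← R1 + 8/57·R4.
R2 ← R2 − 2/19·R4.
R3 ← R3 + 64/57·R4.
R5 ← R5 − 659/57·R4.
R5 ← R5 / (-8845/1204).
R1 ← R1 + 145/602·R5.
R2 ← R2 − 485/602·R5.
R3 ← R3 − 22/301·R5.
R4 ← R4 − 1019/1204·R5.
Reading off the reduced rows gives p = 0, q = -2, r = -3, s = -2, t = 6.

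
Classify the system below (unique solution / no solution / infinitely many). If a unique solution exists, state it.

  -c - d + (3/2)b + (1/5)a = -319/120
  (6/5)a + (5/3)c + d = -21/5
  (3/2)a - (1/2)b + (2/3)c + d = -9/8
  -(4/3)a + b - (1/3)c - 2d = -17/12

a = -1, b = -11/4, c = -2, d = 1/3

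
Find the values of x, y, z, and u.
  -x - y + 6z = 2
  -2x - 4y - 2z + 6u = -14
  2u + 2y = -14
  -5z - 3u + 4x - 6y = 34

Row-reduce the augmented matrix:
R1 ← R1 / (-1).
R2 ← R2 + 2·R1.
R4 ← R4 − 4·R1.
R2 ← R2 / (-2).
R1 ← R1 − 1·R2.
R3 ← R3 − 2·R2.
R4 ← R4 + 10·R2.
R3 ← R3 / (-14).
R1 ← R1 + 13·R3.
R2 ← R2 − 7·R3.
R4 ← R4 − 89·R3.
R4 ← R4 / (125/7).
R1 ← R1 + 31/7·R4.
R2 ← R2 − 1·R4.
R3 ← R3 + 4/7·R4.
Reading off the reduced rows gives x = 1, y = -3, z = 0, u = -4.

x = 1, y = -3, z = 0, u = -4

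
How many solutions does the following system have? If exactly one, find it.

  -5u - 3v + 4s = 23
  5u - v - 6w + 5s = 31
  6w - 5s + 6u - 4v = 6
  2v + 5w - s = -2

u = 2, v = -3, w = 2, s = 6

Row-reduce the augmented matrix:
R1 ← R1 / (-5).
R2 ← R2 − 5·R1.
R3 ← R3 − 6·R1.
R2 ← R2 / (-4).
R1 ← R1 − 3/5·R2.
R3 ← R3 + 38/5·R2.
R4 ← R4 − 2·R2.
R3 ← R3 / (87/5).
R1 ← R1 + 9/10·R3.
R2 ← R2 − 3/2·R3.
R4 ← R4 − 2·R3.
R4 ← R4 / (955/174).
R1 ← R1 + 10/29·R4.
R2 ← R2 + 22/29·R4.
R3 ← R3 + 173/174·R4.
Reading off the reduced rows gives u = 2, v = -3, w = 2, s = 6.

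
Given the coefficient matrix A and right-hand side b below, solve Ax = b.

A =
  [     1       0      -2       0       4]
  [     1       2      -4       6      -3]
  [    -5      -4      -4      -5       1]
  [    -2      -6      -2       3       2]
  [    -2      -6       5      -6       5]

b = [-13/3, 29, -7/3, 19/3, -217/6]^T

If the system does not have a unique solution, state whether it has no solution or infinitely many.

x_1 = 0, x_2 = 0, x_3 = -5/2, x_4 = 2, x_5 = -7/3

Row-reduce the augmented matrix:
R2 ← R2 − 1·R1.
R3 ← R3 + 5·R1.
R4 ← R4 + 2·R1.
R5 ← R5 + 2·R1.
R2 ← R2 / (2).
R3 ← R3 + 4·R2.
R4 ← R4 + 6·R2.
R5 ← R5 + 6·R2.
R3 ← R3 / (-18).
R1 ← R1 + 2·R3.
R2 ← R2 + 1·R3.
R4 ← R4 + 12·R3.
R5 ← R5 + 5·R3.
R4 ← R4 / (49/3).
R1 ← R1 + 7/9·R4.
R2 ← R2 − 47/18·R4.
R3 ← R3 + 7/18·R4.
R5 ← R5 − 181/18·R4.
R5 ← R5 / (-44/147).
R1 ← R1 − 52/21·R5.
R2 ← R2 + 407/294·R5.
R3 ← R3 + 16/21·R5.
R4 ← R4 + 47/49·R5.
Reading off the reduced rows gives x_1 = 0, x_2 = 0, x_3 = -5/2, x_4 = 2, x_5 = -7/3.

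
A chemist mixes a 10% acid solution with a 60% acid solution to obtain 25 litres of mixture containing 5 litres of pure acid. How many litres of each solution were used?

litres of solution A: 20, litres of solution B: 5

Let a = litres of solution A, b = litres of solution B.
  a + b = 25
  (1/10)a + (3/5)b = 5
From equation 1: a = 25 − b.
Substitute into equation 2 and solve: b = 5.
Then a = 20.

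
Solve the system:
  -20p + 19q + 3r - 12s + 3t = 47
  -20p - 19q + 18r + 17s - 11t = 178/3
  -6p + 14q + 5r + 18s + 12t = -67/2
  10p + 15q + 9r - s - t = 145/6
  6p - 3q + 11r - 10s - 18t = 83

Row-reduce the augmented matrix:
R1 ← R1 / (-20).
R2 ← R2 + 20·R1.
R3 ← R3 + 6·R1.
R4 ← R4 − 10·R1.
R5 ← R5 − 6·R1.
R2 ← R2 / (-38).
R1 ← R1 + 19/20·R2.
R3 ← R3 − 83/10·R2.
R4 ← R4 − 49/2·R2.
R5 ← R5 − 27/10·R2.
R3 ← R3 / (2803/380).
R1 ← R1 + 21/40·R3.
R2 ← R2 + 15/38·R3.
R4 ← R4 − 1533/76·R3.
R5 ← R5 − 4927/380·R3.
R4 ← R4 / (-181328/2803).
R1 ← R1 − 10445/5606·R4.
R2 ← R2 − 2051/2803·R4.
R3 ← R3 − 10615/2803·R4.
R5 ← R5 + 169977/2803·R4.
R5 ← R5 / (-328495/90664).
R1 ← R1 + 19325/181328·R5.
R2 ← R2 − 5875/12952·R5.
R3 ← R3 + 63127/90664·R5.
R4 ← R4 − 42771/90664·R5.
Reading off the reduced rows gives p = -1, q = 1/2, r = 5/2, s = -3/2, t = -8/3.

p = -1, q = 1/2, r = 5/2, s = -3/2, t = -8/3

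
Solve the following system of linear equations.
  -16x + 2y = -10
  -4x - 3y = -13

Row-reduce the augmented matrix:
R1 ← R1 / (-16).
R2 ← R2 + 4·R1.
R2 ← R2 / (-7/2).
R1 ← R1 + 1/8·R2.
Reading off the reduced rows gives x = 1, y = 3.

x = 1, y = 3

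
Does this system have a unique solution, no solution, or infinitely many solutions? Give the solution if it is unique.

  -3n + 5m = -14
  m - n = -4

Row-reduce the augmented matrix:
R1 ← R1 / (5).
R2 ← R2 − 1·R1.
R2 ← R2 / (-2/5).
R1 ← R1 + 3/5·R2.
Reading off the reduced rows gives m = -1, n = 3.

m = -1, n = 3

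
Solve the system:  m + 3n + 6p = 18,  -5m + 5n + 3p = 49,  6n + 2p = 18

Row-reduce the augmented matrix:
R2 ← R2 + 5·R1.
R2 ← R2 / (20).
R1 ← R1 − 3·R2.
R3 ← R3 − 6·R2.
R3 ← R3 / (-79/10).
R1 ← R1 − 21/20·R3.
R2 ← R2 − 33/20·R3.
Reading off the reduced rows gives m = -6, n = 2, p = 3.

m = -6, n = 2, p = 3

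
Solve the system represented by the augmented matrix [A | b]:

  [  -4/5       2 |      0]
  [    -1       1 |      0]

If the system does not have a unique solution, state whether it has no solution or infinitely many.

x_1 = 0, x_2 = 0

From equation 2: x_1 = 0 + x_2.
Substitute into equation 1 and solve: x_2 = 0.
Then x_1 = 0.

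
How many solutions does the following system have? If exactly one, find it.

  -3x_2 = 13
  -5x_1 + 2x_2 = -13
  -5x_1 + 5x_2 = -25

Row-reduce:
Swap R1 and R2.
R1 ← R1 / (-5).
R3 ← R3 + 5·R1.
R2 ← R2 / (-3).
R1 ← R1 + 2/5·R2.
R3 ← R3 − 3·R2.
Row 3 reduces to 0 = 1, a contradiction. The system is inconsistent.

no solution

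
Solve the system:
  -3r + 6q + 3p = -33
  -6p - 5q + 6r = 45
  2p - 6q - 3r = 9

p = -6, q = -3, r = -1

Row-reduce the augmented matrix:
R1 ← R1 / (3).
R2 ← R2 + 6·R1.
R3 ← R3 − 2·R1.
R2 ← R2 / (7).
R1 ← R1 − 2·R2.
R3 ← R3 + 10·R2.
R3 ← R3 / (-1).
R1 ← R1 + 1·R3.
Reading off the reduced rows gives p = -6, q = -3, r = -1.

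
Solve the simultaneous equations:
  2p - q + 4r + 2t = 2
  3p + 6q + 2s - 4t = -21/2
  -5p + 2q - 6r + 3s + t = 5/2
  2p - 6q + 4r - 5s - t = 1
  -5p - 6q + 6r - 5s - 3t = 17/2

Row-reduce the augmented matrix:
R1 ← R1 / (2).
R2 ← R2 − 3·R1.
R3 ← R3 + 5·R1.
R4 ← R4 − 2·R1.
R5 ← R5 + 5·R1.
R2 ← R2 / (15/2).
R1 ← R1 + 1/2·R2.
R3 ← R3 + 1/2·R2.
R4 ← R4 + 5·R2.
R5 ← R5 + 17/2·R2.
R3 ← R3 / (18/5).
R1 ← R1 − 8/5·R3.
R2 ← R2 + 4/5·R3.
R4 ← R4 + 4·R3.
R5 ← R5 − 46/5·R3.
R4 ← R4 / (-5/27).
R1 ← R1 + 34/27·R4.
R2 ← R2 − 26/27·R4.
R3 ← R3 − 47/54·R4.
R5 ← R5 + 290/27·R4.
R5 ← R5 / (68).
R1 ← R1 − 42/5·R5.
R2 ← R2 + 38/5·R5.
R3 ← R3 + 28/5·R5.
R4 ← R4 − 41/5·R5.
Reading off the reduced rows gives p = -3/2, q = 1, r = 1/2, s = -2, t = 2.

p = -3/2, q = 1, r = 1/2, s = -2, t = 2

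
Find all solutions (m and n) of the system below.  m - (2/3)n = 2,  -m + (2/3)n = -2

Row-reduce:
R2 ← R2 + 1·R1.
Rank is 1 with 2 unknowns, leaving n free.

infinitely many solutions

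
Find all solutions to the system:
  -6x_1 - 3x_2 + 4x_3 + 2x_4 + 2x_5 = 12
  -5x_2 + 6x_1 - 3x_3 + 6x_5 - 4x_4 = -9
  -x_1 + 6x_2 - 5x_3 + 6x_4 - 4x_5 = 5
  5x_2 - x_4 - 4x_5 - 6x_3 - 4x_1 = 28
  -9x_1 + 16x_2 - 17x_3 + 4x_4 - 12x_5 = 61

Row-reduce:
R1 ← R1 / (-6).
R2 ← R2 − 6·R1.
R3 ← R3 + 1·R1.
R4 ← R4 + 4·R1.
R5 ← R5 + 9·R1.
R2 ← R2 / (-8).
R1 ← R1 − 1/2·R2.
R3 ← R3 − 13/2·R2.
R4 ← R4 − 7·R2.
R5 ← R5 − 41/2·R2.
R3 ← R3 / (-233/48).
R1 ← R1 + 29/48·R3.
R2 ← R2 + 1/8·R3.
R4 ← R4 + 187/24·R3.
R5 ← R5 + 327/16·R3.
R4 ← R4 / (-2463/233).
R1 ← R1 + 224/233·R4.
R2 ← R2 − 34/233·R4.
R3 ← R3 + 194/233·R4.
R5 ← R5 + 4926/233·R4.
Rank is 4 with 5 unknowns, leaving x_5 free.

infinitely many solutions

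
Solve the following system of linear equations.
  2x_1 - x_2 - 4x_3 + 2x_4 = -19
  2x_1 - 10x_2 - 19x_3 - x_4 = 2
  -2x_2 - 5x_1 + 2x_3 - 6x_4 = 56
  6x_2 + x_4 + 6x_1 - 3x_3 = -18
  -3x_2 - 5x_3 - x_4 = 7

x_1 = -6, x_2 = 3, x_3 = -2, x_4 = -6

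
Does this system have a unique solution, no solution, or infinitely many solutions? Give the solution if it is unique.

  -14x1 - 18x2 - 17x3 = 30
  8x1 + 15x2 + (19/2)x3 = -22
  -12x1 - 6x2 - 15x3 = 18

no solution

Row-reduce:
R1 ← R1 / (-14).
R2 ← R2 − 8·R1.
R3 ← R3 + 12·R1.
R2 ← R2 / (33/7).
R1 ← R1 − 9/7·R2.
R3 ← R3 − 66/7·R2.
Row 3 reduces to 0 = 2, a contradiction. The system is inconsistent.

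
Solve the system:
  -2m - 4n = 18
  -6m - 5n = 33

m = -3, n = -3

Row-reduce the augmented matrix:
R1 ← R1 / (-2).
R2 ← R2 + 6·R1.
R2 ← R2 / (7).
R1 ← R1 − 2·R2.
Reading off the reduced rows gives m = -3, n = -3.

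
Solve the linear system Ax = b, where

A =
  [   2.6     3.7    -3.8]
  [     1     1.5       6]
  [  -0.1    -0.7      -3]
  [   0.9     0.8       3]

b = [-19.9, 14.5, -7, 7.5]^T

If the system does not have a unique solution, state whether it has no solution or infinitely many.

x_1 = 1, x_2 = -3, x_3 = 3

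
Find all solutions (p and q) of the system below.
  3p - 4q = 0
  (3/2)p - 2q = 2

no solution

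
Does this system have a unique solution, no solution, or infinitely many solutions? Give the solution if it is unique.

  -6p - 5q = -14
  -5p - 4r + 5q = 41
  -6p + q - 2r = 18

p = -1, q = 4, r = -4

Row-reduce the augmented matrix:
R1 ← R1 / (-6).
R2 ← R2 + 5·R1.
R3 ← R3 + 6·R1.
R2 ← R2 / (55/6).
R1 ← R1 − 5/6·R2.
R3 ← R3 − 6·R2.
R3 ← R3 / (34/55).
R1 ← R1 − 4/11·R3.
R2 ← R2 + 24/55·R3.
Reading off the reduced rows gives p = -1, q = 4, r = -4.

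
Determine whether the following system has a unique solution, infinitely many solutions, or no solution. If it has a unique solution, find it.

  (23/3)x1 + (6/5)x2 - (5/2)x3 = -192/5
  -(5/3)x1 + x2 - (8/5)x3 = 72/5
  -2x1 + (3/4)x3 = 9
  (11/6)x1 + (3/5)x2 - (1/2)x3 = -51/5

x1 = -6, x2 = -2, x3 = -4

Row-reduce the augmented matrix:
R1 ← R1 / (23/3).
R2 ← R2 + 5/3·R1.
R3 ← R3 + 2·R1.
R4 ← R4 − 11/6·R1.
R2 ← R2 / (29/23).
R1 ← R1 − 18/115·R2.
R3 ← R3 − 36/115·R2.
R4 ← R4 − 36/115·R2.
R3 ← R3 / (63/100).
R1 ← R1 + 3/50·R3.
R2 ← R2 + 17/10·R3.
R4 ← R4 − 63/100·R3.
R4 reduces to 0 = 0, so the extra equation is consistent.
Reading off the reduced rows gives x1 = -6, x2 = -2, x3 = -4.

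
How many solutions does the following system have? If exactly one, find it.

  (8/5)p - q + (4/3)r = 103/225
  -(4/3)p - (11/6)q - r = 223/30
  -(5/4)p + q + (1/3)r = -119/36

Row-reduce the augmented matrix:
R1 ← R1 / (8/5).
R2 ← R2 + 4/3·R1.
R3 ← R3 + 5/4·R1.
R2 ← R2 / (-8/3).
R1 ← R1 + 5/8·R2.
R3 ← R3 − 7/32·R2.
R3 ← R3 / (1063/768).
R1 ← R1 − 155/192·R3.
R2 ← R2 + 1/24·R3.
Reading off the reduced rows gives p = -1/5, q = -3, r = -5/3.

p = -1/5, q = -3, r = -5/3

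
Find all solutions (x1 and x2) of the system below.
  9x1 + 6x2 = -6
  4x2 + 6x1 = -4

infinitely many solutions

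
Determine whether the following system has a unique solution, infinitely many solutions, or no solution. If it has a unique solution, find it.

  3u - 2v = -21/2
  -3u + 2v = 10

no solution

Row-reduce:
R1 ← R1 / (3).
R2 ← R2 + 3·R1.
Row 2 reduces to 0 = -1/2, a contradiction. The system is inconsistent.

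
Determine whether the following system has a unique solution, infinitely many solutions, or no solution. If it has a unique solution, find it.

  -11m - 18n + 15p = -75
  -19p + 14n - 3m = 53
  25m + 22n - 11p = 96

Row-reduce:
R1 ← R1 / (-11).
R2 ← R2 + 3·R1.
R3 ← R3 − 25·R1.
R2 ← R2 / (208/11).
R1 ← R1 − 18/11·R2.
R3 ← R3 + 208/11·R2.
Row 3 reduces to 0 = -1, a contradiction. The system is inconsistent.

no solution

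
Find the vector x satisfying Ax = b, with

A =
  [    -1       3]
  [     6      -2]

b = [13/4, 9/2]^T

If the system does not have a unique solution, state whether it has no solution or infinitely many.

Row-reduce the augmented matrix:
R1 ← R1 / (-1).
R2 ← R2 − 6·R1.
R2 ← R2 / (16).
R1 ← R1 + 3·R2.
Reading off the reduced rows gives x_1 = 5/4, x_2 = 3/2.

x_1 = 5/4, x_2 = 3/2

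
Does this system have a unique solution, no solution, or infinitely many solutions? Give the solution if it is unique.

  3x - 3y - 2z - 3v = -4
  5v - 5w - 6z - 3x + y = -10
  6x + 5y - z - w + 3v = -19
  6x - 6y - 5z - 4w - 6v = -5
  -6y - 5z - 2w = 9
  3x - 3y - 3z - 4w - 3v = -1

Row-reduce the augmented matrix:
R1 ← R1 / (3).
R2 ← R2 + 3·R1.
R3 ← R3 − 6·R1.
R4 ← R4 − 6·R1.
R6 ← R6 − 3·R1.
R2 ← R2 / (-2).
R1 ← R1 + 1·R2.
R3 ← R3 − 11·R2.
R5 ← R5 + 6·R2.
R3 ← R3 / (-41).
R1 ← R1 − 10/3·R3.
R2 ← R2 − 4·R3.
R4 ← R4 + 1·R3.
R5 ← R5 − 19·R3.
R6 ← R6 + 1·R3.
R4 ← R4 / (-271/82).
R1 ← R1 − 15/82·R4.
R2 ← R2 + 23/82·R4.
R3 ← R3 − 57/82·R4.
R5 ← R5 + 17/82·R4.
R6 ← R6 + 271/82·R4.
R5 ← R5 / (894/271).
R1 ← R1 + 326/813·R5.
R2 ← R2 − 269/271·R5.
R3 ← R3 + 160/271·R5.
R4 ← R4 − 40/271·R5.
R6 reduces to 0 = 0, so the extra equation is consistent.
Reading off the reduced rows gives x = 0, y = -5, z = 5, w = -2, v = 3.

x = 0, y = -5, z = 5, w = -2, v = 3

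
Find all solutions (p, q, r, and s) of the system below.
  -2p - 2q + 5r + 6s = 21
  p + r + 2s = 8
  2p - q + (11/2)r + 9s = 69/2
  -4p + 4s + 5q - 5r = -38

Row-reduce:
R1 ← R1 / (-2).
R2 ← R2 − 1·R1.
R3 ← R3 − 2·R1.
R4 ← R4 + 4·R1.
R2 ← R2 / (-1).
R1 ← R1 − 1·R2.
R3 ← R3 + 3·R2.
R4 ← R4 − 9·R2.
Swap R3 and R4.
R3 ← R3 / (33/2).
R1 ← R1 − 1·R3.
R2 ← R2 + 7/2·R3.
Rank is 3 with 4 unknowns, leaving s free.

infinitely many solutions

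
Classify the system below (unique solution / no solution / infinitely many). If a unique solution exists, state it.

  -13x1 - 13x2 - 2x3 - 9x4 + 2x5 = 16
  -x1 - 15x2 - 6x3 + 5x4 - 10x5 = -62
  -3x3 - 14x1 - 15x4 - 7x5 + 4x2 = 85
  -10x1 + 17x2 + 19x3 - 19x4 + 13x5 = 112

infinitely many solutions

Row-reduce:
R1 ← R1 / (-13).
R2 ← R2 + 1·R1.
R3 ← R3 + 14·R1.
R4 ← R4 + 10·R1.
R2 ← R2 / (-14).
R1 ← R1 − 1·R2.
R3 ← R3 − 18·R2.
R4 ← R4 − 27·R2.
R3 ← R3 / (-761/91).
R1 ← R1 + 24/91·R3.
R2 ← R2 − 38/91·R3.
R4 ← R4 − 843/91·R3.
R4 ← R4 / (859/761).
R1 ← R1 − 788/761·R4.
R2 ← R2 + 233/761·R4.
R3 ← R3 + 183/761·R4.
Rank is 4 with 5 unknowns, leaving x5 free.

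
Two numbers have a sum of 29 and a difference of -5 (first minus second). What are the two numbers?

Let x = first number, y = second number.
  y + x = 29
  x - y = -5
From equation 1: x = 29 − y.
Substitute into equation 2 and solve: y = 17.
Then x = 12.

first number: 12, second number: 17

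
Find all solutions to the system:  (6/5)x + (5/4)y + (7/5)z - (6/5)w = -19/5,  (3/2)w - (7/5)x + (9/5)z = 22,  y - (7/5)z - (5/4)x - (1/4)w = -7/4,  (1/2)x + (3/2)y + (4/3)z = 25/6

x = -5, y = 0, z = 5, w = 4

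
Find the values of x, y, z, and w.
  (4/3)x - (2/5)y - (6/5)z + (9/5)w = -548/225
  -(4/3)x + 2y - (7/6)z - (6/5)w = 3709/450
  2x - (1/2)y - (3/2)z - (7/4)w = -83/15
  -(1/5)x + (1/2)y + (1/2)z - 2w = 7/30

Row-reduce the augmented matrix:
R1 ← R1 / (4/3).
R2 ← R2 + 4/3·R1.
R3 ← R3 − 2·R1.
R4 ← R4 + 1/5·R1.
R2 ← R2 / (8/5).
R1 ← R1 + 3/10·R2.
R3 ← R3 − 1/10·R2.
R4 ← R4 − 11/25·R2.
R3 ← R3 / (43/96).
R1 ← R1 + 43/32·R3.
R2 ← R2 + 71/48·R3.
R4 ← R4 − 233/240·R3.
R4 ← R4 / (1347/172).
R1 ← R1 + 12·R4.
R2 ← R2 + 6211/430·R4.
R3 ← R3 + 2154/215·R4.
Reading off the reduced rows gives x = -8/3, y = 2, z = -1, w = 2/5.

x = -8/3, y = 2, z = -1, w = 2/5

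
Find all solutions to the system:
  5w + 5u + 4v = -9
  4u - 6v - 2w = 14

infinitely many solutions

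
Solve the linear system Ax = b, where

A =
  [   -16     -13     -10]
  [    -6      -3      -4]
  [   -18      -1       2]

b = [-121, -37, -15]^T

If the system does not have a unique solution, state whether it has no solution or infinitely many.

x_1 = 1, x_2 = 5, x_3 = 4

Row-reduce the augmented matrix:
R1 ← R1 / (-16).
R2 ← R2 + 6·R1.
R3 ← R3 + 18·R1.
R2 ← R2 / (15/8).
R1 ← R1 − 13/16·R2.
R3 ← R3 − 109/8·R2.
R3 ← R3 / (226/15).
R1 ← R1 − 11/15·R3.
R2 ← R2 + 2/15·R3.
Reading off the reduced rows gives x_1 = 1, x_2 = 5, x_3 = 4.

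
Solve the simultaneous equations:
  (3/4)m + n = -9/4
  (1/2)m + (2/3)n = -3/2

infinitely many solutions

Row-reduce:
R1 ← R1 / (3/4).
R2 ← R2 − 1/2·R1.
Rank is 1 with 2 unknowns, leaving n free.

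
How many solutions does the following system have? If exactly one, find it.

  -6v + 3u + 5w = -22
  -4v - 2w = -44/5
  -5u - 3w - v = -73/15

u = 4/3, v = 3, w = -8/5

Row-reduce the augmented matrix:
R1 ← R1 / (3).
R3 ← R3 + 5·R1.
R2 ← R2 / (-4).
R1 ← R1 + 2·R2.
R3 ← R3 + 11·R2.
R3 ← R3 / (65/6).
R1 ← R1 − 8/3·R3.
R2 ← R2 − 1/2·R3.
Reading off the reduced rows gives u = 4/3, v = 3, w = -8/5.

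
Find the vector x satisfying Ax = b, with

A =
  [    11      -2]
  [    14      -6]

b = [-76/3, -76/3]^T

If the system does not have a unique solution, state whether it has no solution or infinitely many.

Row-reduce the augmented matrix:
R1 ← R1 / (11).
R2 ← R2 − 14·R1.
R2 ← R2 / (-38/11).
R1 ← R1 + 2/11·R2.
Reading off the reduced rows gives x_1 = -8/3, x_2 = -2.

x_1 = -8/3, x_2 = -2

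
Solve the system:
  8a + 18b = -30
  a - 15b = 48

a = 3, b = -3

Row-reduce the augmented matrix:
R1 ← R1 / (8).
R2 ← R2 − 1·R1.
R2 ← R2 / (-69/4).
R1 ← R1 − 9/4·R2.
Reading off the reduced rows gives a = 3, b = -3.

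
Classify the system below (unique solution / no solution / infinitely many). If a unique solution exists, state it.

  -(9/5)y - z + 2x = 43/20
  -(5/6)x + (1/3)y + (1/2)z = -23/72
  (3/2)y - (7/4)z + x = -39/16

Row-reduce the augmented matrix:
R1 ← R1 / (2).
R2 ← R2 + 5/6·R1.
R3 ← R3 − 1·R1.
R2 ← R2 / (-5/12).
R1 ← R1 + 9/10·R2.
R3 ← R3 − 12/5·R2.
R3 ← R3 / (-77/100).
R1 ← R1 + 17/25·R3.
R2 ← R2 + 1/5·R3.
Reading off the reduced rows gives x = 0, y = -4/3, z = 1/4.

x = 0, y = -4/3, z = 1/4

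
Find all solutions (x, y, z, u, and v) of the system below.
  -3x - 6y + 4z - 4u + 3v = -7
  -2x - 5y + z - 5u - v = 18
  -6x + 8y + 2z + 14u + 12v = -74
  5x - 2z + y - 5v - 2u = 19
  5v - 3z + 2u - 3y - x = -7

infinitely many solutions

Row-reduce:
R1 ← R1 / (-3).
R2 ← R2 + 2·R1.
R3 ← R3 + 6·R1.
R4 ← R4 − 5·R1.
R5 ← R5 + 1·R1.
R2 ← R2 / (-1).
R1 ← R1 − 2·R2.
R3 ← R3 − 20·R2.
R4 ← R4 + 9·R2.
R5 ← R5 + 1·R2.
R3 ← R3 / (-118/3).
R1 ← R1 + 14/3·R3.
R2 ← R2 − 5/3·R3.
R4 ← R4 − 59/3·R3.
R5 ← R5 + 8/3·R3.
Swap R4 and R5.
R4 ← R4 / (433/59).
R1 ← R1 + 24/59·R4.
R2 ← R2 − 76/59·R4.
R3 ← R3 − 37/59·R4.
Rank is 4 with 5 unknowns, leaving v free.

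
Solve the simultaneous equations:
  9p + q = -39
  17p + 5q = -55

From equation 1: q = -39 − 9·p.
Substitute into equation 2 and solve: p = -5.
Then q = 6.

p = -5, q = 6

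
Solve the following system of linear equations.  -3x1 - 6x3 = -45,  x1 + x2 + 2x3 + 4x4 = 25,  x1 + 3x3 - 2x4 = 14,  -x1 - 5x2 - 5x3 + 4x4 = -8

x1 = 5, x2 = -2, x3 = 5, x4 = 3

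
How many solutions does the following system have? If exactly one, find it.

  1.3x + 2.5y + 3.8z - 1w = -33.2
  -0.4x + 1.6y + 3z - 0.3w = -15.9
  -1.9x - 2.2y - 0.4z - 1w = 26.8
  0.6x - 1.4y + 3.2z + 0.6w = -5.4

Row-reduce the augmented matrix:
R1 ← R1 / (13/10).
R2 ← R2 + 2/5·R1.
R3 ← R3 + 19/10·R1.
R4 ← R4 − 3/5·R1.
R2 ← R2 / (154/65).
R1 ← R1 − 25/13·R2.
R3 ← R3 − 189/130·R2.
R4 ← R4 + 166/65·R2.
R3 ← R3 / (571/220).
R1 ← R1 + 71/154·R3.
R2 ← R2 − 271/154·R3.
R4 ← R4 − 2287/385·R3.
R4 ← R4 / (103658/19985).
R1 ← R1 + 2586/3997·R4.
R2 ← R2 − 4635/3997·R4.
R3 ← R3 + 919/1142·R4.
Reading off the reduced rows gives x = -6, y = -6, z = -3, w = -1.

x = -6, y = -6, z = -3, w = -1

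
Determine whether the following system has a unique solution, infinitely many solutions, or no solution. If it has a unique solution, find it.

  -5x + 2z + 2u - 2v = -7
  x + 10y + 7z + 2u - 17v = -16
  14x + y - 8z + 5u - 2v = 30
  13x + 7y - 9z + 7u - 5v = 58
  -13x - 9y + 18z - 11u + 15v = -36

Row-reduce the augmented matrix:
R1 ← R1 / (-5).
R2 ← R2 − 1·R1.
R3 ← R3 − 14·R1.
R4 ← R4 − 13·R1.
R5 ← R5 + 13·R1.
R2 ← R2 / (10).
R3 ← R3 − 1·R2.
R4 ← R4 − 7·R2.
R5 ← R5 + 9·R2.
R3 ← R3 / (-157/50).
R1 ← R1 + 2/5·R3.
R2 ← R2 − 37/50·R3.
R4 ← R4 + 449/50·R3.
R5 ← R5 − 973/50·R3.
R4 ← R4 / (-3000/157).
R1 ← R1 + 270/157·R4.
R2 ← R2 − 421/157·R4.
R3 ← R3 + 518/157·R4.
R5 ← R5 − 7876/157·R4.
R5 ← R5 / (6532/375).
R1 ← R1 + 27/50·R5.
R2 ← R2 + 737/1500·R5.
R3 ← R3 + 1027/750·R5.
R4 ← R4 + 1471/1500·R5.
Reading off the reduced rows gives x = 1, y = 6, z = 0, u = 4, v = 5.

x = 1, y = 6, z = 0, u = 4, v = 5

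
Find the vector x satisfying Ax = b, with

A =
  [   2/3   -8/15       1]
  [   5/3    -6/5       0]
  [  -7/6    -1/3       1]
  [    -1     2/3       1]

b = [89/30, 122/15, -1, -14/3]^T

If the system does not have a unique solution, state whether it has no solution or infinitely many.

Row-reduce:
R1 ← R1 / (2/3).
R2 ← R2 − 5/3·R1.
R3 ← R3 + 7/6·R1.
R4 ← R4 + 1·R1.
R2 ← R2 / (2/15).
R1 ← R1 + 4/5·R2.
R3 ← R3 + 19/15·R2.
R4 ← R4 + 2/15·R2.
R3 ← R3 / (-21).
R1 ← R1 + 27/2·R3.
R2 ← R2 + 75/4·R3.
Row 4 reduces to 0 = 1/2, a contradiction. The system is inconsistent.

no solution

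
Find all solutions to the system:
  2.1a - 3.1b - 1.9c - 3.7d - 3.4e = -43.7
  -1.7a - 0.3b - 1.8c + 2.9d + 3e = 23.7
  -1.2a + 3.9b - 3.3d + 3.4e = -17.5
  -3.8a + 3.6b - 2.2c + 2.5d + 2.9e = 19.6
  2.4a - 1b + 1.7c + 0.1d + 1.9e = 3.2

Row-reduce the augmented matrix:
R1 ← R1 / (21/10).
R2 ← R2 + 17/10·R1.
R3 ← R3 + 6/5·R1.
R4 ← R4 + 19/5·R1.
R5 ← R5 − 12/5·R1.
R2 ← R2 / (-59/21).
R1 ← R1 + 31/21·R2.
R3 ← R3 − 149/70·R2.
R4 ← R4 + 211/105·R2.
R5 ← R5 − 89/35·R2.
R3 ← R3 / (-21327/5900).
R1 ← R1 − 501/590·R3.
R2 ← R2 − 701/590·R3.
R4 ← R4 + 9589/2950·R3.
R5 ← R5 − 1254/1475·R3.
R4 ← R4 / (57333/71090).
R1 ← R1 + 21332/7109·R4.
R2 ← R2 + 12579/7109·R4.
R3 ← R3 − 10790/7109·R4.
R5 ← R5 − 209857/71090·R4.
R5 ← R5 / (4190473/171999).
R1 ← R1 + 3375644/171999·R5.
R2 ← R2 + 591499/57333·R5.
R3 ← R3 − 1510622/171999·R5.
R4 ← R4 + 1046837/171999·R5.
Reading off the reduced rows gives a = -6, b = -3, c = 6, d = 6, e = 2.

a = -6, b = -3, c = 6, d = 6, e = 2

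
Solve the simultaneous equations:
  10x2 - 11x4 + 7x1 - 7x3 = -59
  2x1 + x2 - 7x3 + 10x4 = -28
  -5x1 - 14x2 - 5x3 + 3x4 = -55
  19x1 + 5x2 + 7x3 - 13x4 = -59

x1 = -5, x2 = 4, x3 = 6, x4 = 2

Row-reduce the augmented matrix:
R1 ← R1 / (7).
R2 ← R2 − 2·R1.
R3 ← R3 + 5·R1.
R4 ← R4 − 19·R1.
R2 ← R2 / (-13/7).
R1 ← R1 − 10/7·R2.
R3 ← R3 + 48/7·R2.
R4 ← R4 + 155/7·R2.
R3 ← R3 / (110/13).
R1 ← R1 + 63/13·R3.
R2 ← R2 − 35/13·R3.
R4 ← R4 − 1113/13·R3.
R4 ← R4 / (22017/55).
R1 ← R1 + 1212/55·R4.
R2 ← R2 − 109/11·R4.
R3 ← R3 + 347/55·R4.
Reading off the reduced rows gives x1 = -5, x2 = 4, x3 = 6, x4 = 2.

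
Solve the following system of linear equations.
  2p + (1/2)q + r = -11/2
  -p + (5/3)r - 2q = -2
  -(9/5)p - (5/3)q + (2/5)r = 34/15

Row-reduce the augmented matrix:
R1 ← R1 / (2).
R2 ← R2 + 1·R1.
R3 ← R3 + 9/5·R1.
R2 ← R2 / (-7/4).
R1 ← R1 − 1/4·R2.
R3 ← R3 + 73/60·R2.
R3 ← R3 / (-13/63).
R1 ← R1 − 17/21·R3.
R2 ← R2 + 26/21·R3.
Reading off the reduced rows gives p = -1, q = -1, r = -3.

p = -1, q = -1, r = -3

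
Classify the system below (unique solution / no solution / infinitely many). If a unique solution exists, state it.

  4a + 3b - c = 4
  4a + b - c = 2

infinitely many solutions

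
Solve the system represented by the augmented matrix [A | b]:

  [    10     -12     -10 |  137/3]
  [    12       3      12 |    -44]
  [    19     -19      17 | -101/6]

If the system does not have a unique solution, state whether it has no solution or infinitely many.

Row-reduce the augmented matrix:
R1 ← R1 / (10).
R2 ← R2 − 12·R1.
R3 ← R3 − 19·R1.
R2 ← R2 / (87/5).
R1 ← R1 + 6/5·R2.
R3 ← R3 − 19/5·R2.
R3 ← R3 / (892/29).
R1 ← R1 − 19/29·R3.
R2 ← R2 − 40/29·R3.
Reading off the reduced rows gives x_1 = -1/2, x_2 = -2, x_3 = -8/3.

x_1 = -1/2, x_2 = -2, x_3 = -8/3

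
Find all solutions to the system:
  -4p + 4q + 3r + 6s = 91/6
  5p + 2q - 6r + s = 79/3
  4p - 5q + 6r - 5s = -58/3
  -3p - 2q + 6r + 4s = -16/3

p = 3, q = 8/3, r = -1/2, s = 3

Row-reduce the augmented matrix:
R1 ← R1 / (-4).
R2 ← R2 − 5·R1.
R3 ← R3 − 4·R1.
R4 ← R4 + 3·R1.
R2 ← R2 / (7).
R1 ← R1 + 1·R2.
R3 ← R3 + 1·R2.
R4 ← R4 + 5·R2.
R3 ← R3 / (243/28).
R1 ← R1 + 15/14·R3.
R2 ← R2 + 9/28·R3.
R4 ← R4 − 15/7·R3.
R4 ← R4 / (407/81).
R1 ← R1 + 1/81·R4.
R2 ← R2 − 35/27·R4.
R3 ← R3 − 62/243·R4.
Reading off the reduced rows gives p = 3, q = 8/3, r = -1/2, s = 3.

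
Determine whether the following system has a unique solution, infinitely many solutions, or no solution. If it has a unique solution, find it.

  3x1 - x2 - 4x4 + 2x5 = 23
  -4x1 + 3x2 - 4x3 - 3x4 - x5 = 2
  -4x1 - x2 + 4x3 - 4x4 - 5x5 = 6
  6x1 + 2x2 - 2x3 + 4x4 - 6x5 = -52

infinitely many solutions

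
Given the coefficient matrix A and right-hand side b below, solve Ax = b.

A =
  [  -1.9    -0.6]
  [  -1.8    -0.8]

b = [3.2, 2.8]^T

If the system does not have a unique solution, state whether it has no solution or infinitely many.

Row-reduce the augmented matrix:
R1 ← R1 / (-19/10).
R2 ← R2 + 9/5·R1.
R2 ← R2 / (-22/95).
R1 ← R1 − 6/19·R2.
Reading off the reduced rows gives x_1 = -2, x_2 = 1.

x_1 = -2, x_2 = 1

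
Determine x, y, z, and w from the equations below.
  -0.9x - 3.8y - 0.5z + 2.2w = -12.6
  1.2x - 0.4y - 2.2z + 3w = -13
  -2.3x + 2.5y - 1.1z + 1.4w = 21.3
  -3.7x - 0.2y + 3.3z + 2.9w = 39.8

x = -5, y = 5, z = 5, w = 2

Row-reduce the augmented matrix:
R1 ← R1 / (-9/10).
R2 ← R2 − 6/5·R1.
R3 ← R3 + 23/10·R1.
R4 ← R4 + 37/10·R1.
R2 ← R2 / (-82/15).
R1 ← R1 − 38/9·R2.
R3 ← R3 − 1099/90·R2.
R4 ← R4 − 694/45·R2.
R3 ← R3 / (-1021/164).
R1 ← R1 + 68/41·R3.
R2 ← R2 − 43/82·R3.
R4 ← R4 + 112/41·R3.
R4 ← R4 / (203123/30630).
R1 ← R1 + 1367/5105·R4.
R2 ← R2 + 4972/15315·R4.
R3 ← R3 + 22217/15315·R4.
Reading off the reduced rows gives x = -5, y = 5, z = 5, w = 2.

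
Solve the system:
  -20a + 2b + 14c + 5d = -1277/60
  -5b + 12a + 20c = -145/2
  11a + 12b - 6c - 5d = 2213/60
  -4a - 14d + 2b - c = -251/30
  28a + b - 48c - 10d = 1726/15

a = -1/3, b = 5/2, c = -14/5, d = 5/4

Row-reduce the augmented matrix:
R1 ← R1 / (-20).
R2 ← R2 − 12·R1.
R3 ← R3 − 11·R1.
R4 ← R4 + 4·R1.
R5 ← R5 − 28·R1.
R2 ← R2 / (-19/5).
R1 ← R1 + 1/10·R2.
R3 ← R3 − 131/10·R2.
R4 ← R4 − 8/5·R2.
R5 ← R5 − 19/5·R2.
R3 ← R3 / (3785/38).
R1 ← R1 + 55/38·R3.
R2 ← R2 + 142/19·R3.
R4 ← R4 − 155/19·R3.
R4 ← R4 / (-21801/1514).
R1 ← R1 + 160/757·R4.
R2 ← R2 + 138/757·R4.
R3 ← R3 − 123/1514·R4.
R5 reduces to 0 = 0, so the extra equation is consistent.
Reading off the reduced rows gives a = -1/3, b = 5/2, c = -14/5, d = 5/4.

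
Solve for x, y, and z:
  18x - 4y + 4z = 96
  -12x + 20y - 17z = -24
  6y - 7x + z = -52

x = 6, y = -1, z = -4

Row-reduce the augmented matrix:
R1 ← R1 / (18).
R2 ← R2 + 12·R1.
R3 ← R3 + 7·R1.
R2 ← R2 / (52/3).
R1 ← R1 + 2/9·R2.
R3 ← R3 − 40/9·R2.
R3 ← R3 / (81/13).
R1 ← R1 − 1/26·R3.
R2 ← R2 + 43/52·R3.
Reading off the reduced rows gives x = 6, y = -1, z = -4.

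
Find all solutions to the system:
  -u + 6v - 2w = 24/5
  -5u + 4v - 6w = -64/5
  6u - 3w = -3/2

u = 1, v = 9/5, w = 5/2

Row-reduce the augmented matrix:
R1 ← R1 / (-1).
R2 ← R2 + 5·R1.
R3 ← R3 − 6·R1.
R2 ← R2 / (-26).
R1 ← R1 + 6·R2.
R3 ← R3 − 36·R2.
R3 ← R3 / (-123/13).
R1 ← R1 − 14/13·R3.
R2 ← R2 + 2/13·R3.
Reading off the reduced rows gives u = 1, v = 9/5, w = 5/2.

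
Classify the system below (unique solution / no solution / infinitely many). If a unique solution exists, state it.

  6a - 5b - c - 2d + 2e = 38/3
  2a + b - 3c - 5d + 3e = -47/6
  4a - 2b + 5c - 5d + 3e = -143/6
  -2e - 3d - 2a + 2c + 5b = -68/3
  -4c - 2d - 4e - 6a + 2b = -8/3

a = 2, b = -4/3, c = -3, d = 3, e = -3/2

Row-reduce the augmented matrix:
R1 ← R1 / (6).
R2 ← R2 − 2·R1.
R3 ← R3 − 4·R1.
R4 ← R4 + 2·R1.
R5 ← R5 + 6·R1.
R2 ← R2 / (8/3).
R1 ← R1 + 5/6·R2.
R3 ← R3 − 4/3·R2.
R4 ← R4 − 10/3·R2.
R5 ← R5 + 3·R2.
R3 ← R3 / (7).
R1 ← R1 + 1·R3.
R2 ← R2 + 1·R3.
R4 ← R4 − 5·R3.
R5 ← R5 + 8·R3.
R4 ← R4 / (79/28).
R1 ← R1 + 213/112·R4.
R2 ← R2 + 103/56·R4.
R3 ← R3 + 3/14·R4.
R5 ← R5 + 593/56·R4.
R5 ← R5 / (-2543/158).
R1 ← R1 + 623/316·R5.
R2 ← R2 + 325/158·R5.
R3 ← R3 + 22/79·R5.
R4 ← R4 + 129/79·R5.
Reading off the reduced rows gives a = 2, b = -4/3, c = -3, d = 3, e = -3/2.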